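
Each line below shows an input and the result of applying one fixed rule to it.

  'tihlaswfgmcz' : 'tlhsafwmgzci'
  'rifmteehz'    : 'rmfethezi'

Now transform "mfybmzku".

Looking at the pairs, the operation is to swap each adjacent pair of characters (1↔2, 3↔4, ...), then move the first character to the end.
For "mfybmzku", step one produces "fmbyzmuk"; step two turns that into "mbyzmukf".

mbyzmukf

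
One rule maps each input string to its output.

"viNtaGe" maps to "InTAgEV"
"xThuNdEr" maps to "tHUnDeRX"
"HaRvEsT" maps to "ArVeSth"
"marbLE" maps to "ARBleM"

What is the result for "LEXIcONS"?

The pattern: flip the case of every letter, then move the first character to the end.
On "LEXIcONS": the first step gives "lexiCons", and the second then gives "exiConsl".

exiConsl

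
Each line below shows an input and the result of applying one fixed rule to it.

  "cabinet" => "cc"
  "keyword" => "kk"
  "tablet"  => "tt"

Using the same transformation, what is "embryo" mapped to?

The pattern: repeat every character 3 times, then keep only the first 2 characters.
Applying both steps to "embryo": "eeemmmbbbrrryyyooo", then "ee".

ee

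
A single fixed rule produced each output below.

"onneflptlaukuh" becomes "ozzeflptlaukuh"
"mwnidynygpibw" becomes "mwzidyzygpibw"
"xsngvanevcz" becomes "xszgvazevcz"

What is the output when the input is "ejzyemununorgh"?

ejzyemuzuzorgh

Each output is the input with this applied: replace every "n" with "z".
Applying that to "ejzyemununorgh" gives "ejzyemuzuzorgh".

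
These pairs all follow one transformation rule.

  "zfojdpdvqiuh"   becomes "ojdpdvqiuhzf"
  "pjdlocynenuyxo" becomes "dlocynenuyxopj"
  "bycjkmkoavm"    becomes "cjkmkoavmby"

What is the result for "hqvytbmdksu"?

vytbmdksuhq

The pattern: move the first 2 characters to the end (rotate left by 2).
Doing the same to "hqvytbmdksu": "vytbmdksuhq".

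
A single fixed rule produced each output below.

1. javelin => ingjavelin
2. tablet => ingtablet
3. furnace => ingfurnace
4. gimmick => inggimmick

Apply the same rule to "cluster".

The rule is to prepend "ing".
"cluster" → "ingcluster".

ingcluster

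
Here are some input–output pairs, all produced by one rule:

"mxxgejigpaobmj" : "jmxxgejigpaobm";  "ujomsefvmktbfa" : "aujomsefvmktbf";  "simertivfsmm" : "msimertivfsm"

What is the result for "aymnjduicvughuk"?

kaymnjduicvughu

What's happening: move the last character to the front.
So "aymnjduicvughuk" becomes "kaymnjduicvughu".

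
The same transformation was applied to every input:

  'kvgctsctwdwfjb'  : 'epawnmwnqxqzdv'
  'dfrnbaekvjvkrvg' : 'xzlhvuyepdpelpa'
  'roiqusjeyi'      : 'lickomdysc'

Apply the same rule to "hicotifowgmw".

What's happening: shift every letter 6 places backward in the alphabet (wrapping around).
So "hicotifowgmw" becomes "bcwincziqagq".

bcwincziqagq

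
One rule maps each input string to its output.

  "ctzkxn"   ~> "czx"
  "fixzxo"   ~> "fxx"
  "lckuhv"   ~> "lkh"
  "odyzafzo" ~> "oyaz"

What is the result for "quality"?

qaiy

The transformation: keep every other character starting from the first (positions 1st, 3rd, 5th, ...).
Applying that to "quality" gives "qaiy".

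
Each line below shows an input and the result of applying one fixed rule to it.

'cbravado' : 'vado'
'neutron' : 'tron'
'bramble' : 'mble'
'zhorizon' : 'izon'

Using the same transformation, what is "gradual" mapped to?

The transformation: keep only the last 4 characters.
Applying that to "gradual" gives "dual".

dual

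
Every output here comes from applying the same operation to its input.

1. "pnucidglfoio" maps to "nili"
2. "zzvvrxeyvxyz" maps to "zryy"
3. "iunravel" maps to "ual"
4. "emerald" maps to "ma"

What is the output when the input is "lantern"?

Each output is the input with this applied: keep one character in every 3, starting at position 2 (positions 2nd, 5th, 8th, ...).
Doing the same to "lantern": "ae".

ae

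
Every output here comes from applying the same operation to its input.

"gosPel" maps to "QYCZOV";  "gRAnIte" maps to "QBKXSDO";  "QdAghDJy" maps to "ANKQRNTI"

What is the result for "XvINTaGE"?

Rule — shift every letter 10 places forward in the alphabet (wrapping around), then convert every letter to uppercase.
Doing the same to "XvINTaGE": "HFSXDKQO".

HFSXDKQO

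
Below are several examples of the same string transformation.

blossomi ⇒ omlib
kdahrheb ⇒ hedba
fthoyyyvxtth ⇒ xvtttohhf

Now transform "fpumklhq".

mlkhf

In each case the input is transformed by: sort the characters into reverse alphabetical order, then delete the first 3 characters.
Working it through for "fpumklhq": intermediate "uqpmlkhf", final "mlkhf".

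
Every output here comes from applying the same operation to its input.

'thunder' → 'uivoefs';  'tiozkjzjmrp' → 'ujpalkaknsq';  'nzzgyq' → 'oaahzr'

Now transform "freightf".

gsfjhiug

The transformation: shift every letter 1 place forward in the alphabet (wrapping around).
Doing the same to "freightf": "gsfjhiug".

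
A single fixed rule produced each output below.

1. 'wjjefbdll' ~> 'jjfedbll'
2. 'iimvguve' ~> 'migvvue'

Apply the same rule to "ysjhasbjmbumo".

jsahbsmjubom

In each case the input is transformed by: delete the first character, then swap each adjacent pair of characters (1↔2, 3↔4, ...).
On "ysjhasbjmbumo": the first step gives "sjhasbjmbumo", and the second then gives "jsahbsmjubom".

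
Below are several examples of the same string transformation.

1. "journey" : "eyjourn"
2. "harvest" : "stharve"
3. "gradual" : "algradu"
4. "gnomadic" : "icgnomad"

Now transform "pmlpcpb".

In each case the input is transformed by: move the last 2 characters to the front (rotate right by 2).
"pmlpcpb" → "pbpmlpc".

pbpmlpc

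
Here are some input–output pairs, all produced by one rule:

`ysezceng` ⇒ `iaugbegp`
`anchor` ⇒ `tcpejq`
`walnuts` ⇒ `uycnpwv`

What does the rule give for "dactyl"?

nfceva

The rule is to move the last character to the front, then shift every letter 2 places forward in the alphabet (wrapping around).
For "dactyl" the result is "nfceva".
(Check on "anchor": → "rancho" → "tcpejq" ✓)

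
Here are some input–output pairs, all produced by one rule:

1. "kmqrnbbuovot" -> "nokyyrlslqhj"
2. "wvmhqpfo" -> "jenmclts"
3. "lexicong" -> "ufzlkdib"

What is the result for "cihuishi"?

In each case the input is transformed by: move the first 2 characters to the end (rotate left by 2), then shift every letter 3 places backward in the alphabet (wrapping around).
Starting from "cihuishi": after the first operation, "huishici"; after the second, "erfpefzf".

erfpefzf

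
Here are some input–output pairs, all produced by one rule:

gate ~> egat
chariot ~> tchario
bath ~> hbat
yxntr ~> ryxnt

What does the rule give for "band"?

The transformation: move the last character to the front.
"band" → "dban".

dban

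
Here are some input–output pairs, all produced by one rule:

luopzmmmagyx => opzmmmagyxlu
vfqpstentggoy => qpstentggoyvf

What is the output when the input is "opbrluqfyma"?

The rule is to move the first 2 characters to the end (rotate left by 2).
On "opbrluqfyma" that produces "brluqfymaop".

brluqfymaop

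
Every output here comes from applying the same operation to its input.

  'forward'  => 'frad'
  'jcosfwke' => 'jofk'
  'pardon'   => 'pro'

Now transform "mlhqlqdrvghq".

Looking at the pairs, the operation is to keep every other character starting from the first (positions 1st, 3rd, 5th, ...).
"mlhqlqdrvghq" → "mhldvh".

mhldvh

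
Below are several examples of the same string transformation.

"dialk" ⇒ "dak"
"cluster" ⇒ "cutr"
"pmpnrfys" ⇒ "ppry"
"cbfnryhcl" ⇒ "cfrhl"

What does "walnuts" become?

Looking at the pairs, the operation is to keep every other character starting from the first (positions 1st, 3rd, 5th, ...).
"walnuts" → "wlus".

wlus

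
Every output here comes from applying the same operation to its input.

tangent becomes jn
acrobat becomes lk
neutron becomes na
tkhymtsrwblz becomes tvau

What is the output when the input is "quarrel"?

da

The pattern: keep one character in every 3, starting at position 2 (positions 2nd, 5th, 8th, ...), then shift every letter 9 places forward in the alphabet (wrapping around).
Working it through for "quarrel": intermediate "ur", final "da".
(Check on "tkhymtsrwblz": → "kmrl" → "tvau" ✓)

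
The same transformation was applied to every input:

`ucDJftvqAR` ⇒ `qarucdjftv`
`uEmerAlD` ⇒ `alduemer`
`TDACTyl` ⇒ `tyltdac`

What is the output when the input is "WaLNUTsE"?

tsewalnu

The pattern: move the last 3 characters to the front (rotate right by 3), then convert every letter to lowercase.
Working it through for "WaLNUTsE": intermediate "TsEWaLNU", final "tsewalnu".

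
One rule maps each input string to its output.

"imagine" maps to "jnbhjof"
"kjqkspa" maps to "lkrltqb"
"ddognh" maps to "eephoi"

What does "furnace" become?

The rule is to shift every letter 1 place forward in the alphabet (wrapping around).
Applying that to "furnace" gives "gvsobdf".

gvsobdf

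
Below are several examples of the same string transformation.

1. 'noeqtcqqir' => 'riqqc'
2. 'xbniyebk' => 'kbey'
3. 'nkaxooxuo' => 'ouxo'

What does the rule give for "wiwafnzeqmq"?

qmqez

Rule — take characters alternately from the front and the back (1st, last, 2nd, 2nd-last, ...), then keep every other character starting from the second (positions 2nd, 4th, 6th, ...).
Applying both steps to "wiwafnzeqmq": "wqimwqaefzn", then "qmqez".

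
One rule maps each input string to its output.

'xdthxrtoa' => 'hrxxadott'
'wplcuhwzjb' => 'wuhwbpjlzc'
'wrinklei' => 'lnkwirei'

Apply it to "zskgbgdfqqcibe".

The pattern: take characters alternately from the front and the back (1st, last, 2nd, 2nd-last, ...), then move the last 3 characters to the front (rotate right by 3).
Working it through for "zskgbgdfqqcibe": intermediate "zesbkigcbqgqdf", final "qdfzesbkigcbqg".

qdfzesbkigcbqg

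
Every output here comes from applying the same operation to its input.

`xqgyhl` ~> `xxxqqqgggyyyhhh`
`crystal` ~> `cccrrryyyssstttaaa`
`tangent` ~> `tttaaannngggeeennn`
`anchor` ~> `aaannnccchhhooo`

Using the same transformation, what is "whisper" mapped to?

wwwhhhiiissspppeee

Rule — repeat every character 3 times, then delete the last 3 characters.
Working it through for "whisper": intermediate "wwwhhhiiissspppeeerrr", final "wwwhhhiiissspppeee".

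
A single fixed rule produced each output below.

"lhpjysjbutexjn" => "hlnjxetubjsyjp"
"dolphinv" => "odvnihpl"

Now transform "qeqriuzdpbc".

eqcbpdzuirq

Looking at the pairs, the operation is to move the first 2 characters to the end (rotate left by 2), then reverse the string.
So "qeqriuzdpbc" becomes "eqcbpdzuirq".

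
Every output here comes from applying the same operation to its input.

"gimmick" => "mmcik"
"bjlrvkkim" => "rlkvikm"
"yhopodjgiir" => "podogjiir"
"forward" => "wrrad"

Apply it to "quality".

latiy

Each output is the input with this applied: delete the first 2 characters, then swap each adjacent pair of characters (1↔2, 3↔4, ...).
For "quality", step one produces "ality"; step two turns that into "latiy".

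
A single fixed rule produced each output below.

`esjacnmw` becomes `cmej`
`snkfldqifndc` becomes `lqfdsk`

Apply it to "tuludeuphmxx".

Each output is the input with this applied: move the first 3 characters to the end (rotate left by 3), then keep every other character starting from the second (positions 2nd, 4th, 6th, ...).
Starting from "tuludeuphmxx": after the first operation, "udeuphmxxtul"; after the second, "duhxtl".

duhxtl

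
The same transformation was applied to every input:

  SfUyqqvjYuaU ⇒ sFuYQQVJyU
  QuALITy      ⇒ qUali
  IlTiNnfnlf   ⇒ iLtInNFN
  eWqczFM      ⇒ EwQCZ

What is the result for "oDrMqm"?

In each case the input is transformed by: flip the case of every letter, then delete the last 2 characters.
Starting from "oDrMqm": after the first operation, "OdRmQM"; after the second, "OdRm".
(Check on "QuALITy": → "qUalitY" → "qUali" ✓)

OdRm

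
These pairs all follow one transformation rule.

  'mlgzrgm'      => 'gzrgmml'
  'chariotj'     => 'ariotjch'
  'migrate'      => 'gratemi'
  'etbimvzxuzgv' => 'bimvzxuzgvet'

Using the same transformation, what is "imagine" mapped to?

agineim

The pattern: move the first 2 characters to the end (rotate left by 2).
"imagine" → "agineim".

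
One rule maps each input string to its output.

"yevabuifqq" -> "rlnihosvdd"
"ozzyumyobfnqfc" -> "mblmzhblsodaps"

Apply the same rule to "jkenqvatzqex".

xwaridgndmkr

The pattern: shift every letter 13 places forward in the alphabet (wrapping around) — i.e. ROT13, then swap each adjacent pair of characters (1↔2, 3↔4, ...).
Starting from "jkenqvatzqex": after the first operation, "wxradingmdrk"; after the second, "xwaridgndmkr".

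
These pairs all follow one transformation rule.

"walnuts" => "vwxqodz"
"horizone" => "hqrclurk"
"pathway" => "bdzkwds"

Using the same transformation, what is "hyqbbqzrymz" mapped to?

cpbucteetbk

The transformation: shift every letter 3 places forward in the alphabet (wrapping around), then reverse the string.
Starting from "hyqbbqzrymz": after the first operation, "kbteetcubpc"; after the second, "cpbucteetbk".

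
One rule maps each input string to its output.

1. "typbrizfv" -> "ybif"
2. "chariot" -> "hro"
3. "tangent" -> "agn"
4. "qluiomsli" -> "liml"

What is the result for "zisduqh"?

idq

The rule is to keep every other character starting from the second (positions 2nd, 4th, 6th, ...).
So "zisduqh" becomes "idq".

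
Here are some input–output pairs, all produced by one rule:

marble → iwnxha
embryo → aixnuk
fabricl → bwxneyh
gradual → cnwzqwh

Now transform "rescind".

What's happening: shift every letter 4 places backward in the alphabet (wrapping around).
Applying that to "rescind" gives "naoyejz".

naoyejz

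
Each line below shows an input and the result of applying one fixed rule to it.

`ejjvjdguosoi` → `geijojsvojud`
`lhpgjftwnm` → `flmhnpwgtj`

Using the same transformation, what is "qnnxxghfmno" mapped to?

gqonnnmxfxh

The transformation: take characters alternately from the front and the back (1st, last, 2nd, 2nd-last, ...), then move the last character to the front.
On "qnnxxghfmno": the first step gives "qonnnmxfxhg", and the second then gives "gqonnnmxfxh".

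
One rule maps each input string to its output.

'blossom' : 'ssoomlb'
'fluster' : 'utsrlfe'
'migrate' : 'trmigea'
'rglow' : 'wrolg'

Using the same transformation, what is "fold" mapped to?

In each case the input is transformed by: sort the characters into reverse alphabetical order.
So "fold" becomes "olfd".

olfd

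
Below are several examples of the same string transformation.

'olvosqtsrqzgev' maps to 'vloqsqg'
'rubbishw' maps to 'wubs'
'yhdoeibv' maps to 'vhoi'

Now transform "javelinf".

Looking at the pairs, the operation is to move the last 2 characters to the front (rotate right by 2), then keep every other character starting from the second (positions 2nd, 4th, 6th, ...).
Starting from "javelinf": after the first operation, "nfjaveli"; after the second, "faei".

faei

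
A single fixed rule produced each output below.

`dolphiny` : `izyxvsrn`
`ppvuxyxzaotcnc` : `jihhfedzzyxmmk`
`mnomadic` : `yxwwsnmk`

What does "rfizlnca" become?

jbxvspmk

Looking at the pairs, the operation is to sort the characters into reverse alphabetical order, then shift every letter 10 places forward in the alphabet (wrapping around).
So "rfizlnca" becomes "jbxvspmk".
(Check on "ppvuxyxzaotcnc": → "zyxxvutpponcca" → "jihhfedzzyxmmk" ✓)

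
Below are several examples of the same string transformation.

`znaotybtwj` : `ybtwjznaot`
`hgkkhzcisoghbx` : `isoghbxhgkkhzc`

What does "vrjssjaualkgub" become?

Rule — swap the front and back halves of the string.
On "vrjssjaualkgub" that produces "ualkgubvrjssja".

ualkgubvrjssja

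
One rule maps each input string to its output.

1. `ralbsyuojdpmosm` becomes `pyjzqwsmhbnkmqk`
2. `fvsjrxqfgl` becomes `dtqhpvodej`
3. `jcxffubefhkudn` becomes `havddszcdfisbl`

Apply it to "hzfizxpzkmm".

The rule is to shift every letter 2 places backward in the alphabet (wrapping around).
Doing the same to "hzfizxpzkmm": "fxdgxvnxikk".

fxdgxvnxikk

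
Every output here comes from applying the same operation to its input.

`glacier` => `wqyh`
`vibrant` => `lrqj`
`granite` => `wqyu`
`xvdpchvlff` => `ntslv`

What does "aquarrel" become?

What's happening: keep every other character starting from the first (positions 1st, 3rd, 5th, ...), then shift every letter 10 places backward in the alphabet (wrapping around).
Applying both steps to "aquarrel": "aure", then "qkhu".

qkhu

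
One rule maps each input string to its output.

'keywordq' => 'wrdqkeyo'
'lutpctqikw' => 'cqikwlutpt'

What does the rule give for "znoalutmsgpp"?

The rule is to swap the front and back halves of the string, then swap the first and last characters.
For "znoalutmsgpp", step one produces "tmsgppznoalu"; step two turns that into "umsgppznoalt".

umsgppznoalt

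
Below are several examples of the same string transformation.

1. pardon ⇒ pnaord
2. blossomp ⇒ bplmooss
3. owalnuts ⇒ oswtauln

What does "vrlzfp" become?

vprflz

Looking at the pairs, the operation is to take characters alternately from the front and the back (1st, last, 2nd, 2nd-last, ...).
For "vrlzfp" the result is "vprflz".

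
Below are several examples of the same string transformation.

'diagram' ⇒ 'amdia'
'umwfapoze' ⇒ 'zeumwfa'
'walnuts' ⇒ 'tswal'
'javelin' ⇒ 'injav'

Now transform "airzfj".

Rule — move the last 2 characters to the front (rotate right by 2), then delete the last 2 characters.
Doing the same to "airzfj": "fjai".

fjai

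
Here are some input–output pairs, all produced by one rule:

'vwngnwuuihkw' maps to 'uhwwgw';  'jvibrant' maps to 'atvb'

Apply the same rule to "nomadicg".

What's happening: swap the front and back halves of the string, then keep every other character starting from the second (positions 2nd, 4th, 6th, ...).
Applying that to "nomadicg" gives "igoa".

igoa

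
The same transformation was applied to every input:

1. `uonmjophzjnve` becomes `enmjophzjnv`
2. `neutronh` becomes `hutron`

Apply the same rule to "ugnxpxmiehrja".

The transformation: delete the first 2 characters, then move the last character to the front.
For "ugnxpxmiehrja", step one produces "nxpxmiehrja"; step two turns that into "anxpxmiehrj".

anxpxmiehrj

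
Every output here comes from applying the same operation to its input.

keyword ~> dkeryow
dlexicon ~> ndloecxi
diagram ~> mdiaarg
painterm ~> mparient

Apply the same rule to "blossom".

mblooss

Each output is the input with this applied: swap the first and last characters, then take characters alternately from the front and the back (1st, last, 2nd, 2nd-last, ...).
On "blossom" that produces "mblooss".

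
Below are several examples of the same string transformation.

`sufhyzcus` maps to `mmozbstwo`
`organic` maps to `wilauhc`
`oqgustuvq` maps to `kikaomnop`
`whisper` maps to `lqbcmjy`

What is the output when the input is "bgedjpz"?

What's happening: move the last character to the front, then shift every letter 6 places backward in the alphabet (wrapping around).
Applying both steps to "bgedjpz": "zbgedjp", then "tvayxdj".

tvayxdj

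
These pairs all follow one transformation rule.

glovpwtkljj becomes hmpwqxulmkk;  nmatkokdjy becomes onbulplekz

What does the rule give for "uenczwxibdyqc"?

Rule — shift every letter 1 place forward in the alphabet (wrapping around).
For "uenczwxibdyqc" the result is "vfodaxyjcezrd".

vfodaxyjcezrd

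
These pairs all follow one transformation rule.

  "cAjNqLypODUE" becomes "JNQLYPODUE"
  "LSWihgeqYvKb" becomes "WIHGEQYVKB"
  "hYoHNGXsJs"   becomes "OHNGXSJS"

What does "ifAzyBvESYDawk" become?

AZYBVESYDAWK

Looking at the pairs, the operation is to delete the first 2 characters, then convert every letter to uppercase.
On "ifAzyBvESYDawk": the first step gives "AzyBvESYDawk", and the second then gives "AZYBVESYDAWK".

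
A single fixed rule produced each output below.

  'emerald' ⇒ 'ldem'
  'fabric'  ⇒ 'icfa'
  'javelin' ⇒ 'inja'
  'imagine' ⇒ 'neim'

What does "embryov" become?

The pattern: move the last 2 characters to the front (rotate right by 2), then keep only the first 4 characters.
On "embryov": the first step gives "ovembry", and the second then gives "ovem".

ovem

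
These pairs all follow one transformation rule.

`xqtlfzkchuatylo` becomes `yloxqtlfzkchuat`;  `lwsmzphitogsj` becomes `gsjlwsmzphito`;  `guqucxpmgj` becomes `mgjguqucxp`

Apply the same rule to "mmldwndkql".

kqlmmldwnd

The rule is to move the last 3 characters to the front (rotate right by 3).
So "mmldwndkql" becomes "kqlmmldwnd".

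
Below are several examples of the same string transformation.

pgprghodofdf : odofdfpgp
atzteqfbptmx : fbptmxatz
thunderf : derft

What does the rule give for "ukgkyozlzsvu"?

zlzsvuukg

What's happening: swap the front and back halves of the string, then delete the last 3 characters.
"ukgkyozlzsvu" → "zlzsvuukg".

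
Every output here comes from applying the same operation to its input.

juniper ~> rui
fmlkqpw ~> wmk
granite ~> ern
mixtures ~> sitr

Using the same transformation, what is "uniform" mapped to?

The transformation: move the last 2 characters to the front (rotate right by 2), then keep every other character starting from the second (positions 2nd, 4th, 6th, ...).
Applying both steps to "uniform": "rmunifo", then "mnf".

mnf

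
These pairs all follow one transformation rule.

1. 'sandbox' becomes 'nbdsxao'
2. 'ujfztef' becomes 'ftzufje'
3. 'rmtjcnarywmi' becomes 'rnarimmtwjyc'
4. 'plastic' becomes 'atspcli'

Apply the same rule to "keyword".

yowkder

Looking at the pairs, the operation is to take characters alternately from the front and the back (1st, last, 2nd, 2nd-last, ...), then move the last 3 characters to the front (rotate right by 3).
Working it through for "keyword": intermediate "kderyow", final "yowkder".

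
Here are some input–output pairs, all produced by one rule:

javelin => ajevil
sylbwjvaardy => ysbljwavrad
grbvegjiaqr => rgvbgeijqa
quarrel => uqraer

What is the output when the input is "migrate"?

What's happening: delete the last character, then swap each adjacent pair of characters (1↔2, 3↔4, ...).
Starting from "migrate": after the first operation, "migrat"; after the second, "imrgta".
(Check on "quarrel": → "quarre" → "uqraer" ✓)

imrgta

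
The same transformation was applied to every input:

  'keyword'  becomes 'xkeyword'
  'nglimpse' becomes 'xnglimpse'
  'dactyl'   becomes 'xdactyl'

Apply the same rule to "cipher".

What's happening: prepend "x".
Applying that to "cipher" gives "xcipher".

xcipher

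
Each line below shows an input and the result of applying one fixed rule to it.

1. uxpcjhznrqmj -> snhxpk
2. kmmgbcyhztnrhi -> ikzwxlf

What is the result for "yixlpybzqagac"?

Rule — keep every other character starting from the first (positions 1st, 3rd, 5th, ...), then shift every letter 2 places backward in the alphabet (wrapping around).
Working it through for "yixlpybzqagac": intermediate "yxpbqgc", final "wvnzoea".
(Check on "uxpcjhznrqmj": → "upjzrm" → "snhxpk" ✓)

wvnzoea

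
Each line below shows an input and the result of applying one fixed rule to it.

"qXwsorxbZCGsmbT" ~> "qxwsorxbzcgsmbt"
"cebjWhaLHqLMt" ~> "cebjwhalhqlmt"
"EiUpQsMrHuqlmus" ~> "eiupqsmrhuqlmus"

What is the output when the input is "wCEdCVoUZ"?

wcedcvouz

The rule is to convert every letter to lowercase.
Doing the same to "wCEdCVoUZ": "wcedcvouz".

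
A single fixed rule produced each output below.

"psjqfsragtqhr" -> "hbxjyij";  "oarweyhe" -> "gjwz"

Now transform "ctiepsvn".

The transformation: keep every other character starting from the first (positions 1st, 3rd, 5th, ...), then shift every letter 8 places backward in the alphabet (wrapping around).
"ctiepsvn" → "cipv" → "uahn".
(Check on "oarweyhe": → "oreh" → "gjwz" ✓)

uahn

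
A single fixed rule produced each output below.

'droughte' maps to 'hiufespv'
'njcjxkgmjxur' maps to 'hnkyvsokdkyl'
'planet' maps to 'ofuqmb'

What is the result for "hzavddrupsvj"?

svqtwkiabwee

The pattern: swap the front and back halves of the string, then shift every letter 1 place forward in the alphabet (wrapping around).
So "hzavddrupsvj" becomes "svqtwkiabwee".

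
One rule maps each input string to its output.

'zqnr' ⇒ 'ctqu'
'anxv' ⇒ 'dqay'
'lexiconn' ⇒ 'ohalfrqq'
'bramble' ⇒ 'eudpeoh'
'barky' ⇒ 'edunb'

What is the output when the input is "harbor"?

kdueru

In each case the input is transformed by: shift every letter 3 places forward in the alphabet (wrapping around).
"harbor" → "kdueru".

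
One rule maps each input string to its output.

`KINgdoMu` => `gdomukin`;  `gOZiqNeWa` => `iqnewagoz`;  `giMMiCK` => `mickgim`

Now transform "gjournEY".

urneygjo

Looking at the pairs, the operation is to move the first 3 characters to the end (rotate left by 3), then convert every letter to lowercase.
Working it through for "gjournEY": intermediate "urnEYgjo", final "urneygjo".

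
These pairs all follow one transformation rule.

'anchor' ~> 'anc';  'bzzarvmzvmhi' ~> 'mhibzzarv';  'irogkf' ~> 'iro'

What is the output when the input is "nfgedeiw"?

The rule is to swap the front and back halves of the string, then delete the first 3 characters.
"nfgedeiw" → "deiwnfge" → "wnfge".
(Check on "irogkf": → "gkfiro" → "iro" ✓)

wnfge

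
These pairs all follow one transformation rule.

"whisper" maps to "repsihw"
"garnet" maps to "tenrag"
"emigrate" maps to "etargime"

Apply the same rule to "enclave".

Looking at the pairs, the operation is to reverse the string.
Applying that to "enclave" gives "evalcne".

evalcne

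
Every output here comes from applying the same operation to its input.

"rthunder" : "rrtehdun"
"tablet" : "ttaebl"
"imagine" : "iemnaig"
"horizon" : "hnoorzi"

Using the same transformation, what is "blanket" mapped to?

btleakn

What's happening: take characters alternately from the front and the back (1st, last, 2nd, 2nd-last, ...).
"blanket" → "btleakn".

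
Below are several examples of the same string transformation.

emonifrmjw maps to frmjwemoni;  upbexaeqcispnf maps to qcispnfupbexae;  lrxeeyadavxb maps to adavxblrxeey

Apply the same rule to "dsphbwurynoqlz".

Each output is the input with this applied: swap the front and back halves of the string.
"dsphbwurynoqlz" → "rynoqlzdsphbwu".

rynoqlzdsphbwu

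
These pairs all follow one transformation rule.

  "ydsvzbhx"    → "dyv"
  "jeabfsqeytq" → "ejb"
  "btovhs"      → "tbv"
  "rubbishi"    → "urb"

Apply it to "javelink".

The transformation: swap each adjacent pair of characters (1↔2, 3↔4, ...), then keep only the first 3 characters.
"javelink" → "ajevilkn" → "aje".
(Check on "jeabfsqeytq": → "ejbasfeqtyq" → "ejb" ✓)

aje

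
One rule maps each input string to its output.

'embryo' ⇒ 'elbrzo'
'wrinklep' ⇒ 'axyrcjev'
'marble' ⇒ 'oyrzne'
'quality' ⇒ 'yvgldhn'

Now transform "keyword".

Looking at the pairs, the operation is to shift every letter 13 places forward in the alphabet (wrapping around) — i.e. ROT13, then move the first 3 characters to the end (rotate left by 3).
On "keyword" that produces "jbeqxrl".

jbeqxrl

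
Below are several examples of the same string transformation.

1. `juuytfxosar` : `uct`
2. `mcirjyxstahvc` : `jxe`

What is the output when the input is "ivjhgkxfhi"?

hjk

What's happening: shift every letter 2 places forward in the alphabet (wrapping around), then keep only the last 3 characters.
Working it through for "ivjhgkxfhi": intermediate "kxljimzhjk", final "hjk".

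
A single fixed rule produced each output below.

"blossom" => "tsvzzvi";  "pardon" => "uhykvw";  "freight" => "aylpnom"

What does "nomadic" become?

jvthkpu

Each output is the input with this applied: shift every letter 7 places forward in the alphabet (wrapping around), then swap the first and last characters.
Starting from "nomadic": after the first operation, "uvthkpj"; after the second, "jvthkpu".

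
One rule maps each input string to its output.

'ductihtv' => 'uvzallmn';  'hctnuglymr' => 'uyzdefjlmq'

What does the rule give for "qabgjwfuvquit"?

The pattern: sort the characters into alphabetical order, then shift every letter 8 places backward in the alphabet (wrapping around).
Applying both steps to "qabgjwfuvquit": "abfgijqqtuuvw", then "stxyabiilmmno".

stxyabiilmmno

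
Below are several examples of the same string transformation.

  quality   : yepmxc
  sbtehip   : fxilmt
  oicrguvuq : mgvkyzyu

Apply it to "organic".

vkermg

Looking at the pairs, the operation is to shift every letter 4 places forward in the alphabet (wrapping around), then delete the first character.
Applying both steps to "organic": "svkermg", then "vkermg".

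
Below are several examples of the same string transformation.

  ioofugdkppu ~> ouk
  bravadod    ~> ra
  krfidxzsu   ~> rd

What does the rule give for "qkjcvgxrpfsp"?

kvr

Rule — keep one character in every 3, starting at position 2 (positions 2nd, 5th, 8th, ...), then delete the last character.
For "qkjcvgxrpfsp", step one produces "kvrs"; step two turns that into "kvr".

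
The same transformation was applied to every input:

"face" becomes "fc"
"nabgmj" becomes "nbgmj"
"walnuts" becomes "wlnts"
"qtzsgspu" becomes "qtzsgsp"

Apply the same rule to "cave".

Rule — remove every vowel.
For "cave" the result is "cv".

cv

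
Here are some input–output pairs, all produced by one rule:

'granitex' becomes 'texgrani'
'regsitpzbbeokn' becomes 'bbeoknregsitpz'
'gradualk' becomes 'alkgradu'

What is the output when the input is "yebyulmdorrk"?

dorrkyebyulm

What's happening: move the first character to the end, then swap the front and back halves of the string.
On "yebyulmdorrk": the first step gives "ebyulmdorrky", and the second then gives "dorrkyebyulm".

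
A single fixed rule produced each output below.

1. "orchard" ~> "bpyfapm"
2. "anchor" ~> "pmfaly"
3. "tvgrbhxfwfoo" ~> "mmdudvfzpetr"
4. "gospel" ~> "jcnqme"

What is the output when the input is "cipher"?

pcfnga

Looking at the pairs, the operation is to shift every letter 2 places backward in the alphabet (wrapping around), then reverse the string.
Applying both steps to "cipher": "agnfcp", then "pcfnga".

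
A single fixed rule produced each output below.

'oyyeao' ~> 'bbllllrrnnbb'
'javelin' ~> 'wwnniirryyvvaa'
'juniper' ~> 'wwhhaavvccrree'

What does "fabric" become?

ssnnooeevvpp

Rule — double every character, then shift every letter 13 places forward in the alphabet (wrapping around) — i.e. ROT13.
For "fabric", step one produces "ffaabbrriicc"; step two turns that into "ssnnooeevvpp".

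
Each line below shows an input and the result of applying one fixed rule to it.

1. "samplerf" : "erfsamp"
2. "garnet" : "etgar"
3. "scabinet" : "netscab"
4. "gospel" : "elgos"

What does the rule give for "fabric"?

What's happening: swap the front and back halves of the string, then delete the first character.
On "fabric": the first step gives "ricfab", and the second then gives "icfab".
(Check on "gospel": → "pelgos" → "elgos" ✓)

icfab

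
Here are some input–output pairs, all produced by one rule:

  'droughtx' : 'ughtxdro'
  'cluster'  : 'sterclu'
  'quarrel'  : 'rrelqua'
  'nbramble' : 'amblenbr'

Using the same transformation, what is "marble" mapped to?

blemar

The pattern: move the first 3 characters to the end (rotate left by 3).
Doing the same to "marble": "blemar".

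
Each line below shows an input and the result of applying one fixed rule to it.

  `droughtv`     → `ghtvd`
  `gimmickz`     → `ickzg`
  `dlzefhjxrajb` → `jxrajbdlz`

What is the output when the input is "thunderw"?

Looking at the pairs, the operation is to swap the front and back halves of the string, then delete the last 3 characters.
So "thunderw" becomes "derwt".

derwt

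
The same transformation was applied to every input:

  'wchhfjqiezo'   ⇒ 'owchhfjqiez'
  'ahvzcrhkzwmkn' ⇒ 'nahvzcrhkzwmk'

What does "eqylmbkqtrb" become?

beqylmbkqtr

In each case the input is transformed by: move the last character to the front.
Doing the same to "eqylmbkqtrb": "beqylmbkqtr".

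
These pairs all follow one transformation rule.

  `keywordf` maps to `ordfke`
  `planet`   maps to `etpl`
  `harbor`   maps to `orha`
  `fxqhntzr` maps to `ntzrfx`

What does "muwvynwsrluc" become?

ynwsrlucmu

Looking at the pairs, the operation is to move the first 2 characters to the end (rotate left by 2), then delete the first 2 characters.
For "muwvynwsrluc", step one produces "wvynwsrlucmu"; step two turns that into "ynwsrlucmu".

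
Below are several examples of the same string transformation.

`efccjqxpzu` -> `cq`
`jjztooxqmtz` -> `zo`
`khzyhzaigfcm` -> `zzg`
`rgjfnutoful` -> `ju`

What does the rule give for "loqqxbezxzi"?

Rule — delete the last 3 characters, then keep one character in every 3, starting at position 3 (positions 3rd, 6th, 9th, ...).
Starting from "loqqxbezxzi": after the first operation, "loqqxbez"; after the second, "qb".

qb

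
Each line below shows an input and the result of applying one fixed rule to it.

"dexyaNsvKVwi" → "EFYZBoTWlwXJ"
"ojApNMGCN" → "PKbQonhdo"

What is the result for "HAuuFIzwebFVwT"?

The rule is to shift every letter 1 place forward in the alphabet (wrapping around), then flip the case of every letter.
On "HAuuFIzwebFVwT": the first step gives "IBvvGJaxfcGWxU", and the second then gives "ibVVgjAXFCgwXu".

ibVVgjAXFCgwXu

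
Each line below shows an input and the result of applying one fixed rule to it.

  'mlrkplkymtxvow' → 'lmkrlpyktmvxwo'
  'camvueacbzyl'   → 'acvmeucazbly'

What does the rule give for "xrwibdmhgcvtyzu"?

In each case the input is transformed by: swap each adjacent pair of characters (1↔2, 3↔4, ...).
So "xrwibdmhgcvtyzu" becomes "rxiwdbhmcgtvzyu".

rxiwdbhmcgtvzyu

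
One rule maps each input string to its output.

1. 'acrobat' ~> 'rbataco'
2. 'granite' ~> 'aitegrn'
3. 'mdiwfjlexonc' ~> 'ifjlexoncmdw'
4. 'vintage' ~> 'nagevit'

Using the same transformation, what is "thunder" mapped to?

What's happening: move the first 3 characters to the end (rotate left by 3), then swap the first and last characters.
Applying both steps to "thunder": "nderthu", then "uderthn".

uderthn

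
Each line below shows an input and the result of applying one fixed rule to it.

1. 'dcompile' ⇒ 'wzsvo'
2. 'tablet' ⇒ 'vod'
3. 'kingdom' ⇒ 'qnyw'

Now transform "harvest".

focd

The transformation: delete the first 3 characters, then shift every letter 10 places forward in the alphabet (wrapping around).
For "harvest", step one produces "vest"; step two turns that into "focd".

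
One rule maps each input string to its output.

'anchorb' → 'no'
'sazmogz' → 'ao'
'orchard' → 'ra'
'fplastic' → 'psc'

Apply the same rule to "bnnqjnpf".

Rule — keep one character in every 3, starting at position 2 (positions 2nd, 5th, 8th, ...).
"bnnqjnpf" → "njf".

njf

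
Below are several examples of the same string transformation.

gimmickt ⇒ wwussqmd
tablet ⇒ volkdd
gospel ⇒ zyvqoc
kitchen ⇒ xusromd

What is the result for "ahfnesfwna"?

The transformation: shift every letter 10 places forward in the alphabet (wrapping around), then sort the characters into reverse alphabetical order.
"ahfnesfwna" → "krpxocpgxk" → "xxrppokkgc".

xxrppokkgc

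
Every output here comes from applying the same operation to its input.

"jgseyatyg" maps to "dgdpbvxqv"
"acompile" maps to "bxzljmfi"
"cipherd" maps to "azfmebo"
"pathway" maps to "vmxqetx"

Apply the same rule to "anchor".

What's happening: shift every letter 3 places backward in the alphabet (wrapping around), then move the last character to the front.
"anchor" → "xkzelo" → "oxkzel".
(Check on "jgseyatyg": → "gdpbvxqvd" → "dgdpbvxqv" ✓)

oxkzel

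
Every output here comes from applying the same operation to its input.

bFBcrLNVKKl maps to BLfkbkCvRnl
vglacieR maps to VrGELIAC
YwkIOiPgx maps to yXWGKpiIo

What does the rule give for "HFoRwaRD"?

hdfrOArW

Looking at the pairs, the operation is to take characters alternately from the front and the back (1st, last, 2nd, 2nd-last, ...), then flip the case of every letter.
Working it through for "HFoRwaRD": intermediate "HDFRoaRw", final "hdfrOArW".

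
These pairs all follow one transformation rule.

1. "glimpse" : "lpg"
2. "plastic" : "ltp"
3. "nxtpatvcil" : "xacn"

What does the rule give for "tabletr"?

aet

Looking at the pairs, the operation is to move the first character to the end, then keep one character in every 3, starting at position 1 (positions 1st, 4th, 7th, ...).
So "tabletr" becomes "aet".
(Check on "glimpse": → "limpseg" → "lpg" ✓)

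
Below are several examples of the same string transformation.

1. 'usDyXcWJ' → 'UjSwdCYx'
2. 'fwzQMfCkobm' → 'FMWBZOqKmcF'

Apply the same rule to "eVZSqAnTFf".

Looking at the pairs, the operation is to take characters alternately from the front and the back (1st, last, 2nd, 2nd-last, ...), then flip the case of every letter.
Starting from "eVZSqAnTFf": after the first operation, "efVFZTSnqA"; after the second, "EFvfztsNQa".

EFvfztsNQa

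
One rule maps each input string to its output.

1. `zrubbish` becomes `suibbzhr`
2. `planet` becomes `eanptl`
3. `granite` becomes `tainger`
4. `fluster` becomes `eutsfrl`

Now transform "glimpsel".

eismpgll

What's happening: take characters alternately from the front and the back (1st, last, 2nd, 2nd-last, ...), then move the first 3 characters to the end (rotate left by 3).
Applying both steps to "glimpsel": "glleismp", then "eismpgll".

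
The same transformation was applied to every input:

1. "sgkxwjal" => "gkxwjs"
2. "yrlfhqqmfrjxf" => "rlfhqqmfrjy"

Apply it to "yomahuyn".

The rule is to delete the last 2 characters, then move the first character to the end.
"yomahuyn" → "yomahu" → "omahuy".

omahuy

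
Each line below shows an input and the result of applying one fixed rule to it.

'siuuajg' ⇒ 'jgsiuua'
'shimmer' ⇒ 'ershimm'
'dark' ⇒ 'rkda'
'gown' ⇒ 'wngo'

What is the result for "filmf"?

mffil

Rule — move the last 2 characters to the front (rotate right by 2).
On "filmf" that produces "mffil".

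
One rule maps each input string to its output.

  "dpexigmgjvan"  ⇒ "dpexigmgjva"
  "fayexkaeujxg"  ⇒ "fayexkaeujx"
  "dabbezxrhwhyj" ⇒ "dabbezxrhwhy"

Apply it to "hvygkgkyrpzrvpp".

hvygkgkyrpzrvp

What's happening: delete the last character.
Applying that to "hvygkgkyrpzrvpp" gives "hvygkgkyrpzrvp".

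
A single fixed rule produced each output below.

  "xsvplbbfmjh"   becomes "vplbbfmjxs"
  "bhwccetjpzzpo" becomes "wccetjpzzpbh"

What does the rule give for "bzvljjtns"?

The pattern: delete the last character, then move the first 2 characters to the end (rotate left by 2).
Starting from "bzvljjtns": after the first operation, "bzvljjtn"; after the second, "vljjtnbz".

vljjtnbz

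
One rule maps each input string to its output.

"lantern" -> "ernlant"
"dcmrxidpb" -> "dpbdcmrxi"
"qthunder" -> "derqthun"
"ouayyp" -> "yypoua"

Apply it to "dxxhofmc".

fmcdxxho

What's happening: move the last 3 characters to the front (rotate right by 3).
So "dxxhofmc" becomes "fmcdxxho".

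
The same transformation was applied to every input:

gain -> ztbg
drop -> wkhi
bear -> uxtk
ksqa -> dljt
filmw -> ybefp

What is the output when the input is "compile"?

vhfibex

Looking at the pairs, the operation is to shift every letter 7 places backward in the alphabet (wrapping around).
For "compile" the result is "vhfibex".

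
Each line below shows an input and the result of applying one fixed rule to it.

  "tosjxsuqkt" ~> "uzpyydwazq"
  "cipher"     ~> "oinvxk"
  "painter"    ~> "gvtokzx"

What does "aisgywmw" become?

In each case the input is transformed by: swap each adjacent pair of characters (1↔2, 3↔4, ...), then shift every letter 6 places forward in the alphabet (wrapping around).
Working it through for "aisgywmw": intermediate "iagswywm", final "ogmycecs".

ogmycecs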